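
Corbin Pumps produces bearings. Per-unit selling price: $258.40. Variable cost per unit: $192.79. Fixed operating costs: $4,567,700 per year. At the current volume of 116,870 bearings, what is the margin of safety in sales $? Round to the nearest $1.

Each unit contributes $258.40 − $192.79 = $65.61. Break-even units = $4,567,700 ÷ $65.61 = 69,618.96; break-even revenue = 69,618.96 × $258.40 = $17,989,539.40.
Actual sales revenue = 116,870 × $258.40 = $30,199,208.00.
Margin of safety = $30,199,208.00 − $17,989,539.40 = $12,209,669.

$12,209,669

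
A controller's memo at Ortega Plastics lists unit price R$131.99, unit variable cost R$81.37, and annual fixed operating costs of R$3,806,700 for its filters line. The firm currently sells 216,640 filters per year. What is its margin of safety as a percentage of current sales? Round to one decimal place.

Unit CM = price − variable cost = R$131.99 − R$81.37 = R$50.62. Break-even units = R$3,806,700 ÷ R$50.62 = 75,201.50; break-even revenue = 75,201.50 × R$131.99 = R$9,925,846.17.
Current sales = 216,640 × R$131.99 = R$28,594,313.60.
Margin of safety = (R$28,594,313.60 − R$9,925,846.17) ÷ R$28,594,313.60 = 65.3%.

65.3%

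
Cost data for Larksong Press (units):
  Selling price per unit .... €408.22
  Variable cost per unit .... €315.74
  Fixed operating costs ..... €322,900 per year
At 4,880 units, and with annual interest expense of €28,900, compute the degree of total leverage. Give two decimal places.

4.54

Contribution at this volume is 4,880 × €92.48 = €451,302.40.
Subtracting fixed costs: EBIT = €451,302.40 − €322,900 = €128,402.40. Interest = €28,900.00.
DOL = €451,302.40 ÷ €128,402.40 = 3.5148; DFL = €128,402.40 ÷ €99,502.40 = 1.2904.
DCL = DOL × DFL = 3.5148 × 1.2904 = 4.5355.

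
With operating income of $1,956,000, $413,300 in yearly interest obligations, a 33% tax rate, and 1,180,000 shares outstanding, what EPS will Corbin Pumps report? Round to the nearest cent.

$0.88

Pre-tax income = $1,956,000 − $413,300.00 = $1,542,700.00.
After tax at 33%: net income = $1,542,700.00 × 0.67 = $1,033,609.00.
Per share: $1,033,609.00 / 1,180,000 shares = $0.88.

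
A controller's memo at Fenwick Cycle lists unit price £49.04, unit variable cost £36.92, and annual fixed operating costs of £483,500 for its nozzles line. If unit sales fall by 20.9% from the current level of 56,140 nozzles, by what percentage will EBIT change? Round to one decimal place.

At 56,140 units, contribution = 56,140 × £12.12 = £680,416.80.
Operating income = contribution − fixed costs = £680,416.80 − £483,500 = £196,916.80.
Degree of operating leverage = £680,416.80 / £196,916.80 = 3.4554.
Operating income changes by 3.4554 × -20.9% = -72.2%.

-72.2%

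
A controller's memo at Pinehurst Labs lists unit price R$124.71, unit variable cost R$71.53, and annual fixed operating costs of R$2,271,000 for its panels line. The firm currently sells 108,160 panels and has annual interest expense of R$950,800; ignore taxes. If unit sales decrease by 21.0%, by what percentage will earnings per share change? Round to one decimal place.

Total contribution margin = 108,160 × R$53.18 = R$5,751,948.80.
Operating income = contribution − fixed costs = R$5,751,948.80 − R$2,271,000 = R$3,480,948.80.
After interest of R$950,800.00, pre-tax earnings = R$2,530,148.80.
Degree of combined leverage = contribution ÷ (EBIT − I) = R$5,751,948.80 ÷ R$2,530,148.80 = 2.2734.
EPS therefore changes by 2.2734 × (-21.0%) = -47.7%.

-47.7%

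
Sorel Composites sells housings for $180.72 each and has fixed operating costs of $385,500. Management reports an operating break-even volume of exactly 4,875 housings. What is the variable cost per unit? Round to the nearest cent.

$101.64

Contribution per unit must be FC / Q = $385,500 / 4,875 = $79.0769.
Variable cost per unit = $180.72 − $79.0769 = $101.64.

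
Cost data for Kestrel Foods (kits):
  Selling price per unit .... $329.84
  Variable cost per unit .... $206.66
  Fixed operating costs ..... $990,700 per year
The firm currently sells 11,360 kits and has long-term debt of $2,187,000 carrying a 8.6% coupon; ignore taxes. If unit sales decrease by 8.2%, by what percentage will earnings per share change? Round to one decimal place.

-52.0%

Contribution at this volume is 11,360 × $123.18 = $1,399,324.80.
Operating income = contribution − fixed costs = $1,399,324.80 − $990,700 = $408,624.80.
Interest = $188,082.00, so EBIT − I = $220,542.80.
Degree of combined leverage = contribution ÷ (EBIT − I) = $1,399,324.80 ÷ $220,542.80 = 6.3449.
EPS therefore changes by 6.3449 × (-8.2%) = -52.0%.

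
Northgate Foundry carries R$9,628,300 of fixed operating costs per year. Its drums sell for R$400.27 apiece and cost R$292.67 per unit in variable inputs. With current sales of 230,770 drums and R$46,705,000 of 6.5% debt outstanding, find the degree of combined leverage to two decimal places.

Contribution at this volume is 230,770 × R$107.60 = R$24,830,852.00.
Operating income = contribution − fixed costs = R$24,830,852.00 − R$9,628,300 = R$15,202,552.00. Interest = R$3,035,825.00, so EBIT − I = R$12,166,727.00.
DCL = contribution ÷ (EBIT − I) = R$24,830,852.00 ÷ R$12,166,727.00 = 2.0409.

2.04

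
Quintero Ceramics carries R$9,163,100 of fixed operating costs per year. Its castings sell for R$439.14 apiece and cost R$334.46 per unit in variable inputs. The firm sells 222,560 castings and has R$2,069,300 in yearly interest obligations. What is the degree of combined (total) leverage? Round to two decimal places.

1.93

At 222,560 units, contribution = 222,560 × R$104.68 = R$23,297,580.80.
Subtracting fixed costs: EBIT = R$23,297,580.80 − R$9,163,100 = R$14,134,480.80. Interest = R$2,069,300.00.
DOL = R$23,297,580.80 ÷ R$14,134,480.80 = 1.6483; DFL = R$14,134,480.80 ÷ R$12,065,180.80 = 1.1715.
Combined leverage = 1.6483 × 1.1715 = 1.9310.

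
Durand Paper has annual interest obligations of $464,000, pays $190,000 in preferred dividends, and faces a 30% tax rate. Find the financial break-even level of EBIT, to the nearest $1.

Grossing the preferred dividend up to pre-tax terms: $190,000 / (1 − 0.30) = $271,428.57.
EPS = 0 when EBIT covers interest plus the pre-tax preferred burden: $464,000 + $271,428.57 = $735,428.57.

$735,429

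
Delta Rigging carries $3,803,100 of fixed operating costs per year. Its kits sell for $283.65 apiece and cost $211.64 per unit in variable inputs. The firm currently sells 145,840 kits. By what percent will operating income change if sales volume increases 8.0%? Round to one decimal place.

+12.5%

Total contribution margin = 145,840 × $72.01 = $10,501,938.40.
Operating income = contribution − fixed costs = $10,501,938.40 − $3,803,100 = $6,698,838.40.
DOL = contribution ÷ EBIT = $10,501,938.40 ÷ $6,698,838.40 = 1.5677.
%ΔEBIT = DOL × %ΔSales = 1.5677 × +8.0% = +12.5%.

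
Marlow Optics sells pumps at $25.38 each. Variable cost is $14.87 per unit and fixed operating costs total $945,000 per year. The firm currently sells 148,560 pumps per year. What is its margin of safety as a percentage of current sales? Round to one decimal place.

Each unit contributes $25.38 − $14.87 = $10.51. Break-even units = $945,000 ÷ $10.51 = 89,914.37; break-even revenue = 89,914.37 × $25.38 = $2,282,026.64.
Current sales = 148,560 × $25.38 = $3,770,452.80.
Margin of safety = ($3,770,452.80 − $2,282,026.64) ÷ $3,770,452.80 = 39.5%.

39.5%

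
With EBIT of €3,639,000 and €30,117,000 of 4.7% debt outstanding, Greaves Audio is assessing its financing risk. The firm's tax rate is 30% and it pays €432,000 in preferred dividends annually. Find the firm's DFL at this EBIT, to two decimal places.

2.27

Interest = €1,415,499.00.
Pre-tax preferred-dividend burden = €432,000 ÷ (1 − 0.30) = €617,142.86.
DFL = EBIT ÷ [EBIT − I − D_p/(1−t)] = €3,639,000 ÷ [€3,639,000 − €1,415,499.00 − €617,142.86] = €3,639,000 ÷ €1,606,358.14 = 2.2654.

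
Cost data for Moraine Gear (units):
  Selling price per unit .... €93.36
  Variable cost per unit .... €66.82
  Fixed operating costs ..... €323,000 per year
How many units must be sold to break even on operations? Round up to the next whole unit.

12,171 units

Each unit contributes €93.36 − €66.82 = €26.54.
Break-even volume = fixed costs ÷ CM per unit = €323,000 ÷ €26.54 = 12,170.31, so 12,171 units.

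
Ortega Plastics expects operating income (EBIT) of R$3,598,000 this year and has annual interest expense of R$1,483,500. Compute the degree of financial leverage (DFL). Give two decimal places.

1.70

Interest = R$1,483,500.00.
Degree of financial leverage = EBIT / (EBIT − interest) = R$3,598,000 / R$2,114,500.00 = 1.7016.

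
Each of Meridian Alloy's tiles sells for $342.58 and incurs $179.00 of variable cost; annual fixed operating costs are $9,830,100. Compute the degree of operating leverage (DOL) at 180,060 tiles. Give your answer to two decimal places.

Total contribution margin = 180,060 × $163.58 = $29,454,214.80.
Subtracting fixed costs: EBIT = $29,454,214.80 − $9,830,100 = $19,624,114.80.
So DOL = total CM / EBIT = $29,454,214.80 / $19,624,114.80 = 1.5009.

1.50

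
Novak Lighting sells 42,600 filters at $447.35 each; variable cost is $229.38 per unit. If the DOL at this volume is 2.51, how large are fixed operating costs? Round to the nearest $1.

Total contribution margin = 42,600 × $217.97 = $9,285,522.00.
Since DOL = CM ÷ EBIT, EBIT = $9,285,522.00 ÷ 2.51 = $3,699,411.16.
Fixed costs = CM − EBIT = $9,285,522.00 − $3,699,411.16 = $5,586,111.

$5,586,111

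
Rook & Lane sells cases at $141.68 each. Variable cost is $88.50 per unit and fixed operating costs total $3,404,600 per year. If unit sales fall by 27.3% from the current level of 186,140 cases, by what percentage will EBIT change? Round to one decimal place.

At 186,140 units, contribution = 186,140 × $53.18 = $9,898,925.20.
Subtracting fixed costs: EBIT = $9,898,925.20 − $3,404,600 = $6,494,325.20.
DOL = contribution ÷ EBIT = $9,898,925.20 ÷ $6,494,325.20 = 1.5242.
%ΔEBIT = DOL × %ΔSales = 1.5242 × -27.3% = -41.6%.

-41.6%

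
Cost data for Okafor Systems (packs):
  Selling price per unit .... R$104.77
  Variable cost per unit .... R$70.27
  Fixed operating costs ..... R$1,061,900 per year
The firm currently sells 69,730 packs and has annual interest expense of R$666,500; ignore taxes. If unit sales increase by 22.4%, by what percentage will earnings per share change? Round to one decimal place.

+79.6%

Contribution at this volume is 69,730 × R$34.50 = R$2,405,685.00.
Operating income = contribution − fixed costs = R$2,405,685.00 − R$1,061,900 = R$1,343,785.00.
Interest = R$666,500.00, so EBIT − I = R$677,285.00.
DCL = total CM / (EBIT − I) = R$2,405,685.00 / R$677,285.00 = 3.5520.
EPS therefore changes by 3.5520 × (+22.4%) = +79.6%.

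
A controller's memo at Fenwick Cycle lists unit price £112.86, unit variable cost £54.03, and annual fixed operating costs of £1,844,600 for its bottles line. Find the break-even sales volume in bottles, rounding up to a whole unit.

Contribution margin per unit = £112.86 − £54.03 = £58.83.
Units to break even: £1,844,600 ÷ £58.83 = 31,354.75, rounded up to 31,355.

31,355 bottles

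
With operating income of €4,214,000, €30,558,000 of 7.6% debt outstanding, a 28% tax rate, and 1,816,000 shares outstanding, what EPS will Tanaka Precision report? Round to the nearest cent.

Interest = €2,322,408.00, so EBT = €4,214,000 − €2,322,408.00 = €1,891,592.00.
After tax at 28%: net income = €1,891,592.00 × 0.72 = €1,361,946.24.
EPS = €1,361,946.24 ÷ 1,816,000 = €0.75.

€0.75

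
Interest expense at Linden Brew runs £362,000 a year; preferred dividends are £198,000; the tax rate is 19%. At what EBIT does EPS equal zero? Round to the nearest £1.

£606,444

Preferred dividends are paid after tax, so their pre-tax equivalent is £198,000 ÷ (1 − 0.19) = £244,444.44.
Financial break-even EBIT = interest + D_p ÷ (1 − t) = £362,000 + £244,444.44 = £606,444.44.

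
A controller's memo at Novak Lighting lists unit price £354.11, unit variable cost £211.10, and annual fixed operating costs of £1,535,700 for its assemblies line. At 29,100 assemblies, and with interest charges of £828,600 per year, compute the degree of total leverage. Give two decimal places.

Contribution at this volume is 29,100 × £143.01 = £4,161,591.00.
Subtracting fixed costs: EBIT = £4,161,591.00 − £1,535,700 = £2,625,891.00. Interest = £828,600.00.
DOL = £4,161,591.00 ÷ £2,625,891.00 = 1.5848; DFL = £2,625,891.00 ÷ £1,797,291.00 = 1.4610.
Combined leverage = 1.5848 × 1.4610 = 2.3154.

2.32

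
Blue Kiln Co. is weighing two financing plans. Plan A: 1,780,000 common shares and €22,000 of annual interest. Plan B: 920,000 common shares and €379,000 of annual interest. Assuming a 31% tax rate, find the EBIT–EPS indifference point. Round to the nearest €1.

€760,907

Set EPS_A = EPS_B: (EBIT − €22,000)(1 − 0.31) ÷ 1,780,000 = (EBIT − €379,000)(1 − 0.31) ÷ 920,000.
Cancelling (1 − t) and cross-multiplying: 920,000·(EBIT − 22,000) = 1,780,000·(EBIT − 379,000).
Solving, EBIT = (379,000·1,780,000 − 22,000·920,000) / (1,780,000 − 920,000) = 654,380,000,000 / 860,000 = 760,906.98.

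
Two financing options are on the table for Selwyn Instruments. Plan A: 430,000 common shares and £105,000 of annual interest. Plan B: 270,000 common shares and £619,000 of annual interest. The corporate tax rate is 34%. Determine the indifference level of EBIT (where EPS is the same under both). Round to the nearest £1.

£1,486,375

At indifference, (EBIT − 105,000)(1 − t)/430,000 = (EBIT − 619,000)(1 − t)/270,000.
The (1 − t) factor cancels: (EBIT − 105,000) × 270,000 = (EBIT − 619,000) × 430,000.
Solving, EBIT = (619,000·430,000 − 105,000·270,000) / (430,000 − 270,000) = 237,820,000,000 / 160,000 = 1,486,375.00.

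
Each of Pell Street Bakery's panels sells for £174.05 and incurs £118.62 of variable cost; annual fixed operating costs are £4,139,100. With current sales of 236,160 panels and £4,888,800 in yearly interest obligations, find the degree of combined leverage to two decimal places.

3.22

At 236,160 units, contribution = 236,160 × £55.43 = £13,090,348.80.
EBIT = £13,090,348.80 − £4,139,100 = £8,951,248.80. Interest = £4,888,800.00, so EBIT − I = £4,062,448.80.
DCL = contribution ÷ (EBIT − I) = £13,090,348.80 ÷ £4,062,448.80 = 3.2223.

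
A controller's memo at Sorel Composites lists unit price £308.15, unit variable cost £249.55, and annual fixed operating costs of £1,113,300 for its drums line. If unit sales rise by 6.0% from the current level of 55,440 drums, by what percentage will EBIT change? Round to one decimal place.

+9.1%

Contribution at this volume is 55,440 × £58.60 = £3,248,784.00.
Operating income = contribution − fixed costs = £3,248,784.00 − £1,113,300 = £2,135,484.00.
So DOL = total CM / EBIT = £3,248,784.00 / £2,135,484.00 = 1.5213.
Operating income changes by 1.5213 × +6.0% = +9.1%.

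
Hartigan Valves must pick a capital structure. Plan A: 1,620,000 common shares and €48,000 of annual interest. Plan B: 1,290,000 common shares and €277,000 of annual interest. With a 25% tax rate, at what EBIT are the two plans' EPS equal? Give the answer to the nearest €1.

€1,172,182

Set EPS_A = EPS_B: (EBIT − €48,000)(1 − 0.25) ÷ 1,620,000 = (EBIT − €277,000)(1 − 0.25) ÷ 1,290,000.
The (1 − t) factor cancels: (EBIT − 48,000) × 1,290,000 = (EBIT − 277,000) × 1,620,000.
EBIT × (1,620,000 − 1,290,000) = 277,000 × 1,620,000 − 48,000 × 1,290,000 = 386,820,000,000, so EBIT = 386,820,000,000 ÷ 330,000 = 1,172,181.82.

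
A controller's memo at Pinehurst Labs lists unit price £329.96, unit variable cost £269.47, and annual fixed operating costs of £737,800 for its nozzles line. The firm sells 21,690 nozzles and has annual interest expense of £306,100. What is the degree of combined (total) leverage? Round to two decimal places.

4.89

Total contribution margin = 21,690 × £60.49 = £1,312,028.10.
EBIT = £1,312,028.10 − £737,800 = £574,228.10. Interest = £306,100.00, so EBIT − I = £268,128.10.
Degree of total leverage = total CM / (EBIT − interest) = £1,312,028.10 / £268,128.10 = 4.8933.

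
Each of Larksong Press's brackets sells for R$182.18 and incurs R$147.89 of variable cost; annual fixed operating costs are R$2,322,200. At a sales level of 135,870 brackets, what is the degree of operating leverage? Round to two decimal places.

At 135,870 units, contribution = 135,870 × R$34.29 = R$4,658,982.30.
EBIT = R$4,658,982.30 − R$2,322,200 = R$2,336,782.30.
So DOL = total CM / EBIT = R$4,658,982.30 / R$2,336,782.30 = 1.9938.

1.99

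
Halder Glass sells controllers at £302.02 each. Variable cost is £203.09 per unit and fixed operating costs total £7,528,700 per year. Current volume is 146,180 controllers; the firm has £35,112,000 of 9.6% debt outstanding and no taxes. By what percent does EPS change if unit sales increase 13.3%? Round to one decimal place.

Contribution at this volume is 146,180 × £98.93 = £14,461,587.40.
Subtracting fixed costs: EBIT = £14,461,587.40 − £7,528,700 = £6,932,887.40.
Interest = £3,370,752.00, so EBIT − I = £3,562,135.40.
DCL = total CM / (EBIT − I) = £14,461,587.40 / £3,562,135.40 = 4.0598.
EPS therefore changes by 4.0598 × (+13.3%) = +54.0%.

+54.0%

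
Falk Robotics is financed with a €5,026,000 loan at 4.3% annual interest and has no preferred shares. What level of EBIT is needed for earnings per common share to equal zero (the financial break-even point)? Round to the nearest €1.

Annual interest = 4.3% × €5,026,000 = €216,118.00.
With no preferred dividends, EPS = 0 when EBIT exactly covers interest, so the financial break-even EBIT is €216,118.00.

€216,118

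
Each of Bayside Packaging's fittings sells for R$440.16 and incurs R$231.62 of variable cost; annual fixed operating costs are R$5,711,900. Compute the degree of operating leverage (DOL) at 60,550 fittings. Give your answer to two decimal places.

1.83

Total contribution margin = 60,550 × R$208.54 = R$12,627,097.00.
Operating income = contribution − fixed costs = R$12,627,097.00 − R$5,711,900 = R$6,915,197.00.
So DOL = total CM / EBIT = R$12,627,097.00 / R$6,915,197.00 = 1.8260.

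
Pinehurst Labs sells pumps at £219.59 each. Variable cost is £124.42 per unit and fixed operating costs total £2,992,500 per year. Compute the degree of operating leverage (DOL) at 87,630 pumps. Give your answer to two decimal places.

Contribution at this volume is 87,630 × £95.17 = £8,339,747.10.
Subtracting fixed costs: EBIT = £8,339,747.10 − £2,992,500 = £5,347,247.10.
DOL = contribution ÷ EBIT = £8,339,747.10 ÷ £5,347,247.10 = 1.5596.

1.56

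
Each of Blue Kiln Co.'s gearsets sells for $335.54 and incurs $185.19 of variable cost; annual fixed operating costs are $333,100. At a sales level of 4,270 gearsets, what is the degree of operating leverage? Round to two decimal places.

2.08

At 4,270 units, contribution = 4,270 × $150.35 = $641,994.50.
EBIT = $641,994.50 − $333,100 = $308,894.50.
DOL = contribution ÷ EBIT = $641,994.50 ÷ $308,894.50 = 2.0784.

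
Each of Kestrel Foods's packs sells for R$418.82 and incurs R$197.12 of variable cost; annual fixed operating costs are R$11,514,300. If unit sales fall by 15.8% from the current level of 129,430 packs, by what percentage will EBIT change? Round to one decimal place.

-26.4%

Contribution at this volume is 129,430 × R$221.70 = R$28,694,631.00.
EBIT = R$28,694,631.00 − R$11,514,300 = R$17,180,331.00.
DOL = contribution ÷ EBIT = R$28,694,631.00 ÷ R$17,180,331.00 = 1.6702.
Operating income changes by 1.6702 × -15.8% = -26.4%.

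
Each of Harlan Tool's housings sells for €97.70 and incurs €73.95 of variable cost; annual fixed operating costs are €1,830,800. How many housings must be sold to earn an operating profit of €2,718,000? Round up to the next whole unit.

Each unit contributes €97.70 − €73.95 = €23.75.
Need Q such that Q × €23.75 − €1,830,800 = €2,718,000, i.e. Q = €4,548,800 / €23.75 = 191,528.42 → 191,529.

191,529 housings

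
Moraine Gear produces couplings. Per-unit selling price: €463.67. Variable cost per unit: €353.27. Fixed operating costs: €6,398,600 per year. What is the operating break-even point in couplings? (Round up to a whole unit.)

Each unit contributes €463.67 − €353.27 = €110.40.
Units to break even: €6,398,600 ÷ €110.40 = 57,958.33, rounded up to 57,959.

57,959 couplings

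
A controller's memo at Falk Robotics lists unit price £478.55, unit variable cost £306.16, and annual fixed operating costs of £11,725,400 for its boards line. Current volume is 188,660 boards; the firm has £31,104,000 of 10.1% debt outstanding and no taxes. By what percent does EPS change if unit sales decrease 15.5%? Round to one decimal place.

Contribution at this volume is 188,660 × £172.39 = £32,523,097.40.
Subtracting fixed costs: EBIT = £32,523,097.40 − £11,725,400 = £20,797,697.40.
Interest = £3,141,504.00, so EBIT − I = £17,656,193.40.
Degree of combined leverage = contribution ÷ (EBIT − I) = £32,523,097.40 ÷ £17,656,193.40 = 1.8420.
EPS therefore changes by 1.8420 × (-15.5%) = -28.6%.

-28.6%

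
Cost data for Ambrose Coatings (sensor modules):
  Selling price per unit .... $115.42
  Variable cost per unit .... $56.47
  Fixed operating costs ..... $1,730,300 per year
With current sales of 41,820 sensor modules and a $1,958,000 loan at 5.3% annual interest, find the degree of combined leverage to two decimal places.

At 41,820 units, contribution = 41,820 × $58.95 = $2,465,289.00.
Subtracting fixed costs: EBIT = $2,465,289.00 − $1,730,300 = $734,989.00. Interest = $103,774.00.
DOL = $2,465,289.00 ÷ $734,989.00 = 3.3542; DFL = $734,989.00 ÷ $631,215.00 = 1.1644.
Combined leverage = 3.3542 × 1.1644 = 3.9056.

3.91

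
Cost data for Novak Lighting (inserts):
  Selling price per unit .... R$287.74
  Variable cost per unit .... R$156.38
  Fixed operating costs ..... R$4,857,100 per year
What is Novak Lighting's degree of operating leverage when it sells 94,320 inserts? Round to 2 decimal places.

At 94,320 units, contribution = 94,320 × R$131.36 = R$12,389,875.20.
Operating income = contribution − fixed costs = R$12,389,875.20 − R$4,857,100 = R$7,532,775.20.
DOL = contribution ÷ EBIT = R$12,389,875.20 ÷ R$7,532,775.20 = 1.6448.

1.64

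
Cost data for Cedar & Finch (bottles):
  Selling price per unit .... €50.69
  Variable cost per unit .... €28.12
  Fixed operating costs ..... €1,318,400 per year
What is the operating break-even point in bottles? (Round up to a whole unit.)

58,414 bottles

Each unit contributes €50.69 − €28.12 = €22.57.
Units to break even: €1,318,400 ÷ €22.57 = 58,413.82, rounded up to 58,414.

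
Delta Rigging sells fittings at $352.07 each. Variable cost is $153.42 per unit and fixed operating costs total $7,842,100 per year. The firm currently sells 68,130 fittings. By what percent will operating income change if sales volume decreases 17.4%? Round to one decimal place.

At 68,130 units, contribution = 68,130 × $198.65 = $13,534,024.50.
EBIT = $13,534,024.50 − $7,842,100 = $5,691,924.50.
Degree of operating leverage = $13,534,024.50 / $5,691,924.50 = 2.3778.
%ΔEBIT = DOL × %ΔSales = 2.3778 × -17.4% = -41.4%.

-41.4%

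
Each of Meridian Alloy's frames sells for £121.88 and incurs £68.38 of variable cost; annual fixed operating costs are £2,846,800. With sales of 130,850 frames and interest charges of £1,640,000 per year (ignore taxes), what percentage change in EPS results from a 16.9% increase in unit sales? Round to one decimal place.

At 130,850 units, contribution = 130,850 × £53.50 = £7,000,475.00.
Subtracting fixed costs: EBIT = £7,000,475.00 − £2,846,800 = £4,153,675.00.
Interest = £1,640,000.00, so EBIT − I = £2,513,675.00.
DCL = total CM / (EBIT − I) = £7,000,475.00 / £2,513,675.00 = 2.7850.
EPS therefore changes by 2.7850 × (+16.9%) = +47.1%.

+47.1%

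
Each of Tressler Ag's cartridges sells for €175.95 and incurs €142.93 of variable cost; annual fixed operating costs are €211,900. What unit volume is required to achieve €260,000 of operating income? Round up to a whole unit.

14,292 cartridges

Unit CM = price − variable cost = €175.95 − €142.93 = €33.02.
Required volume = (fixed costs + target profit) ÷ CM = (€211,900 + €260,000) ÷ €33.02 = 14,291.34, so 14,292 cartridges.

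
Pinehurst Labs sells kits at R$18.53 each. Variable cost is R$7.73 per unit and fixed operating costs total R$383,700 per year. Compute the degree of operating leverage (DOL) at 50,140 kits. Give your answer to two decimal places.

3.43

Total contribution margin = 50,140 × R$10.80 = R$541,512.00.
EBIT = R$541,512.00 − R$383,700 = R$157,812.00.
DOL = contribution ÷ EBIT = R$541,512.00 ÷ R$157,812.00 = 3.4314.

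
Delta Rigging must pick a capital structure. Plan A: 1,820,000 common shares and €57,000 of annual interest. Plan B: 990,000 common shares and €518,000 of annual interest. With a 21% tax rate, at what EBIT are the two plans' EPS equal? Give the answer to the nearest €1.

Set EPS_A = EPS_B: (EBIT − €57,000)(1 − 0.21) ÷ 1,820,000 = (EBIT − €518,000)(1 − 0.21) ÷ 990,000.
The (1 − t) factor cancels: (EBIT − 57,000) × 990,000 = (EBIT − 518,000) × 1,820,000.
EBIT × (1,820,000 − 990,000) = 518,000 × 1,820,000 − 57,000 × 990,000 = 886,330,000,000, so EBIT = 886,330,000,000 ÷ 830,000 = 1,067,867.47.

€1,067,867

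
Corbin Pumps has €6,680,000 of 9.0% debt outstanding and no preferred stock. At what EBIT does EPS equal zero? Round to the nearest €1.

€601,200

Annual interest = 9.0% × €6,680,000 = €601,200.00.
With no preferred dividends, EPS = 0 when EBIT exactly covers interest, so the financial break-even EBIT is €601,200.00.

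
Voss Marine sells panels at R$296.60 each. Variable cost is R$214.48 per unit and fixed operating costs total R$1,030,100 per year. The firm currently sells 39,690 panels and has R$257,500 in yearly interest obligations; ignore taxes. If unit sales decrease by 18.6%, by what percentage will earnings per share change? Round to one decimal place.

-30.7%

Contribution at this volume is 39,690 × R$82.12 = R$3,259,342.80.
Subtracting fixed costs: EBIT = R$3,259,342.80 − R$1,030,100 = R$2,229,242.80.
Interest = R$257,500.00, so EBIT − I = R$1,971,742.80.
DCL = total CM / (EBIT − I) = R$3,259,342.80 / R$1,971,742.80 = 1.6530.
%ΔEPS = DCL × %ΔSales = 1.6530 × -18.6% = -30.7%.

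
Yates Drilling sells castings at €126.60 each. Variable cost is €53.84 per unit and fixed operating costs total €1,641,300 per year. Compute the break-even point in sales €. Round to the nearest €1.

CM per unit = €126.60 − €53.84 = €72.76; CM ratio = €72.76 / €126.60 = 0.5747.
Break-even sales = FC ÷ CM ratio = €1,641,300 × €126.60 / €72.76 = €2,855,808.

€2,855,808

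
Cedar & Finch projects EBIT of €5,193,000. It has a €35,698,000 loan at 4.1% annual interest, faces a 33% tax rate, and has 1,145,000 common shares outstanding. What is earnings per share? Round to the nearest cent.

€2.18

Interest = €1,463,618.00, so EBT = €5,193,000 − €1,463,618.00 = €3,729,382.00.
After tax at 33%: net income = €3,729,382.00 × 0.67 = €2,498,685.94.
Per share: €2,498,685.94 / 1,145,000 shares = €2.18.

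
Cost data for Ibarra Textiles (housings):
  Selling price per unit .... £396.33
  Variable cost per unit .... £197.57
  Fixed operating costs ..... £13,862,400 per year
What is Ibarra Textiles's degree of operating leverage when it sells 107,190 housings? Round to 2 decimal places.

2.86

Total contribution margin = 107,190 × £198.76 = £21,305,084.40.
EBIT = £21,305,084.40 − £13,862,400 = £7,442,684.40.
So DOL = total CM / EBIT = £21,305,084.40 / £7,442,684.40 = 2.8626.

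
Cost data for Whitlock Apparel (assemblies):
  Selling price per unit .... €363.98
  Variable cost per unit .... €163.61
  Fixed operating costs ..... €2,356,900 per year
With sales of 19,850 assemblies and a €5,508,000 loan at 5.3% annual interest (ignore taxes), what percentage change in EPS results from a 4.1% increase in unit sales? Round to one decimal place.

+12.3%

At 19,850 units, contribution = 19,850 × €200.37 = €3,977,344.50.
EBIT = €3,977,344.50 − €2,356,900 = €1,620,444.50.
After interest of €291,924.00, pre-tax earnings = €1,328,520.50.
DCL = total CM / (EBIT − I) = €3,977,344.50 / €1,328,520.50 = 2.9938.
EPS therefore changes by 2.9938 × (+4.1%) = +12.3%.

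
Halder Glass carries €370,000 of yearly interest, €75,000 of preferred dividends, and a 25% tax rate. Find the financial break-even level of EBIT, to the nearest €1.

€470,000

Preferred dividends are paid after tax, so their pre-tax equivalent is €75,000 ÷ (1 − 0.25) = €100,000.00.
Financial break-even EBIT = interest + D_p ÷ (1 − t) = €370,000 + €100,000.00 = €470,000.00.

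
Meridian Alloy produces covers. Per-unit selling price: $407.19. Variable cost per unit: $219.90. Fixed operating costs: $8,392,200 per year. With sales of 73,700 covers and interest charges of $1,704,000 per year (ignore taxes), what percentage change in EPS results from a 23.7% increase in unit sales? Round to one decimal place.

+88.2%

Total contribution margin = 73,700 × $187.29 = $13,803,273.00.
Operating income = contribution − fixed costs = $13,803,273.00 − $8,392,200 = $5,411,073.00.
Interest = $1,704,000.00, so EBIT − I = $3,707,073.00.
Degree of combined leverage = contribution ÷ (EBIT − I) = $13,803,273.00 ÷ $3,707,073.00 = 3.7235.
%ΔEPS = DCL × %ΔSales = 3.7235 × +23.7% = +88.2%.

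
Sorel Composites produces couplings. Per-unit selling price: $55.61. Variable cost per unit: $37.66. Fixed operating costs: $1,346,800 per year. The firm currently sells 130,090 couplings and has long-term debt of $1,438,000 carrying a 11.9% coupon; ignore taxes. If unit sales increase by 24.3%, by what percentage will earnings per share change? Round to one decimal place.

+69.4%

Total contribution margin = 130,090 × $17.95 = $2,335,115.50.
Operating income = contribution − fixed costs = $2,335,115.50 − $1,346,800 = $988,315.50.
Interest = $171,122.00, so EBIT − I = $817,193.50.
Degree of combined leverage = contribution ÷ (EBIT − I) = $2,335,115.50 ÷ $817,193.50 = 2.8575.
EPS therefore changes by 2.8575 × (+24.3%) = +69.4%.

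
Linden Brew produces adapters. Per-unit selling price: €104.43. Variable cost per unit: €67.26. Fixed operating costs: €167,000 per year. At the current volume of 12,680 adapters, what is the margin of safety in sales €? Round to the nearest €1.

Each unit contributes €104.43 − €67.26 = €37.17. Break-even units = €167,000 ÷ €37.17 = 4,492.87; break-even revenue = 4,492.87 × €104.43 = €469,190.48.
Actual sales revenue = 12,680 × €104.43 = €1,324,172.40.
Margin of safety = €1,324,172.40 − €469,190.48 = €854,982.

€854,982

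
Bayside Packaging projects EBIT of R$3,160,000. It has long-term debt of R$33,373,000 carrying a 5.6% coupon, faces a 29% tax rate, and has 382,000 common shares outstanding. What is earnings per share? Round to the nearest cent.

Interest = R$1,868,888.00, so EBT = R$3,160,000 − R$1,868,888.00 = R$1,291,112.00.
After tax at 29%: net income = R$1,291,112.00 × 0.71 = R$916,689.52.
Per share: R$916,689.52 / 382,000 shares = R$2.40.

R$2.40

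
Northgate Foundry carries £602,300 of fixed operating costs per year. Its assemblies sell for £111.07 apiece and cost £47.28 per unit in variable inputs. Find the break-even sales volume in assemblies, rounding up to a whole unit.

Each unit contributes £111.07 − £47.28 = £63.79.
Units to break even: £602,300 ÷ £63.79 = 9,441.92, rounded up to 9,442.

9,442 assemblies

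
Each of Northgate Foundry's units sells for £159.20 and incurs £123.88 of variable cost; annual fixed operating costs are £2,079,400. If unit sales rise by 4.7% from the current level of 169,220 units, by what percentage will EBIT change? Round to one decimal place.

+7.2%

At 169,220 units, contribution = 169,220 × £35.32 = £5,976,850.40.
Operating income = contribution − fixed costs = £5,976,850.40 − £2,079,400 = £3,897,450.40.
DOL = contribution ÷ EBIT = £5,976,850.40 ÷ £3,897,450.40 = 1.5335.
%ΔEBIT = DOL × %ΔSales = 1.5335 × +4.7% = +7.2%.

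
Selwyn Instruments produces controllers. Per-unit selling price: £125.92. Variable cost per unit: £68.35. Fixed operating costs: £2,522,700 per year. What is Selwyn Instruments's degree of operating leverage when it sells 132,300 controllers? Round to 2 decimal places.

1.50

At 132,300 units, contribution = 132,300 × £57.57 = £7,616,511.00.
EBIT = £7,616,511.00 − £2,522,700 = £5,093,811.00.
DOL = contribution ÷ EBIT = £7,616,511.00 ÷ £5,093,811.00 = 1.4952.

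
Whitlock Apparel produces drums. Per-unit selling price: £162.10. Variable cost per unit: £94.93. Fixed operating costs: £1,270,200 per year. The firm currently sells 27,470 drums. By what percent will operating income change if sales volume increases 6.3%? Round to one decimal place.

Total contribution margin = 27,470 × £67.17 = £1,845,159.90.
Operating income = contribution − fixed costs = £1,845,159.90 − £1,270,200 = £574,959.90.
DOL = contribution ÷ EBIT = £1,845,159.90 ÷ £574,959.90 = 3.2092.
%ΔEBIT = DOL × %ΔSales = 3.2092 × +6.3% = +20.2%.

+20.2%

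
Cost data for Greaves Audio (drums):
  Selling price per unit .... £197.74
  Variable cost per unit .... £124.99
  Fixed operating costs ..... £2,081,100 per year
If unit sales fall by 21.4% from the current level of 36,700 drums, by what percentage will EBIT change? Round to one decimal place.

-97.0%

At 36,700 units, contribution = 36,700 × £72.75 = £2,669,925.00.
EBIT = £2,669,925.00 − £2,081,100 = £588,825.00.
Degree of operating leverage = £2,669,925.00 / £588,825.00 = 4.5343.
So EBIT moves 4.5343 × (-21.4%) = -97.0%.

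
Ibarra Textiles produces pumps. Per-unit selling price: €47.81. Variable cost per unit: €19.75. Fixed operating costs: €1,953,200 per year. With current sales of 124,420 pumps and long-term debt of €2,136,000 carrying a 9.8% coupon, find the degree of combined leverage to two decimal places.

2.63

Contribution at this volume is 124,420 × €28.06 = €3,491,225.20.
Subtracting fixed costs: EBIT = €3,491,225.20 − €1,953,200 = €1,538,025.20. Interest = €209,328.00.
DOL = €3,491,225.20 ÷ €1,538,025.20 = 2.2699; DFL = €1,538,025.20 ÷ €1,328,697.20 = 1.1575.
Combined leverage = 2.2699 × 1.1575 = 2.6274.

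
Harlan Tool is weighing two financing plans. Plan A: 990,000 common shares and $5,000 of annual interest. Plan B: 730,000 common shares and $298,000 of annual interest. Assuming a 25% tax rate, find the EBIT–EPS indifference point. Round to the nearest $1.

Set EPS_A = EPS_B: (EBIT − $5,000)(1 − 0.25) ÷ 990,000 = (EBIT − $298,000)(1 − 0.25) ÷ 730,000.
The (1 − t) factor cancels: (EBIT − 5,000) × 730,000 = (EBIT − 298,000) × 990,000.
EBIT × (990,000 − 730,000) = 298,000 × 990,000 − 5,000 × 730,000 = 291,370,000,000, so EBIT = 291,370,000,000 ÷ 260,000 = 1,120,653.85.

$1,120,654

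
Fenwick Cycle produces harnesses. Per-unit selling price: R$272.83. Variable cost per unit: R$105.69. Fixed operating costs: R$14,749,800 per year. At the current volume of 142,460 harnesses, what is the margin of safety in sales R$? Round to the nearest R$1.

R$14,790,612

Each unit contributes R$272.83 − R$105.69 = R$167.14. Break-even units = R$14,749,800 ÷ R$167.14 = 88,248.18; break-even revenue = 88,248.18 × R$272.83 = R$24,076,749.64.
Current sales = 142,460 × R$272.83 = R$38,867,361.80.
Margin of safety = R$38,867,361.80 − R$24,076,749.64 = R$14,790,612.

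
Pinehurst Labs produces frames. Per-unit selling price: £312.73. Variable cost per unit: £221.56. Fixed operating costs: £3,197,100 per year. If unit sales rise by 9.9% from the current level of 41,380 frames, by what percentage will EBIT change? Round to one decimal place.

+64.9%

Contribution at this volume is 41,380 × £91.17 = £3,772,614.60.
Subtracting fixed costs: EBIT = £3,772,614.60 − £3,197,100 = £575,514.60.
DOL = contribution ÷ EBIT = £3,772,614.60 ÷ £575,514.60 = 6.5552.
%ΔEBIT = DOL × %ΔSales = 6.5552 × +9.9% = +64.9%.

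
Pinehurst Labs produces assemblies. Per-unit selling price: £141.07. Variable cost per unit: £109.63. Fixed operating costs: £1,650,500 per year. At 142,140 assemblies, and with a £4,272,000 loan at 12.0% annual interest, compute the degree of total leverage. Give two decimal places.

1.94

At 142,140 units, contribution = 142,140 × £31.44 = £4,468,881.60.
Operating income = contribution − fixed costs = £4,468,881.60 − £1,650,500 = £2,818,381.60. Interest = £512,640.00.
DOL = £4,468,881.60 ÷ £2,818,381.60 = 1.5856; DFL = £2,818,381.60 ÷ £2,305,741.60 = 1.2223.
Combined leverage = 1.5856 × 1.2223 = 1.9381.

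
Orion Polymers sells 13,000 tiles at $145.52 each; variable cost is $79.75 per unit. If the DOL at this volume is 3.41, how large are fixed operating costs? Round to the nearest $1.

$604,274

Total contribution margin = 13,000 × $65.77 = $855,010.00.
Since DOL = CM ÷ EBIT, EBIT = $855,010.00 ÷ 3.41 = $250,736.07.
And FC = contribution − EBIT = $855,010.00 − $250,736.07 = $604,274.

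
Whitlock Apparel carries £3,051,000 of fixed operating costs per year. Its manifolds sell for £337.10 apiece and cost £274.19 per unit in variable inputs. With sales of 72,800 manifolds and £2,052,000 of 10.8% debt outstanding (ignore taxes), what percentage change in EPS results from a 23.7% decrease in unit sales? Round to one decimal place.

At 72,800 units, contribution = 72,800 × £62.91 = £4,579,848.00.
Subtracting fixed costs: EBIT = £4,579,848.00 − £3,051,000 = £1,528,848.00.
After interest of £221,616.00, pre-tax earnings = £1,307,232.00.
DCL = total CM / (EBIT − I) = £4,579,848.00 / £1,307,232.00 = 3.5035.
%ΔEPS = DCL × %ΔSales = 3.5035 × -23.7% = -83.0%.

-83.0%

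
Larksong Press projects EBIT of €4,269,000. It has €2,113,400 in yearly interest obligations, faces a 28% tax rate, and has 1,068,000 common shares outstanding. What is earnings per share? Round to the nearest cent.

€1.45

Interest = €2,113,400.00, so EBT = €4,269,000 − €2,113,400.00 = €2,155,600.00.
After tax at 28%: net income = €2,155,600.00 × 0.72 = €1,552,032.00.
EPS = €1,552,032.00 ÷ 1,068,000 = €1.45.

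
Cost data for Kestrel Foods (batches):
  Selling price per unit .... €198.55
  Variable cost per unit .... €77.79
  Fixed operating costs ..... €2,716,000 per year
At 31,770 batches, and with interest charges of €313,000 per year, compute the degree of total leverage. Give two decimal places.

Total contribution margin = 31,770 × €120.76 = €3,836,545.20.
EBIT = €3,836,545.20 − €2,716,000 = €1,120,545.20. Interest = €313,000.00, so EBIT − I = €807,545.20.
Degree of total leverage = total CM / (EBIT − interest) = €3,836,545.20 / €807,545.20 = 4.7509.

4.75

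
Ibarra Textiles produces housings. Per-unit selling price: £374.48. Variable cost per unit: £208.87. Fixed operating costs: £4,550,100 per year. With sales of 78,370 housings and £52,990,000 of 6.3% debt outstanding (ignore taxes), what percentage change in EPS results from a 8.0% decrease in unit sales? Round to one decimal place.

-20.4%

At 78,370 units, contribution = 78,370 × £165.61 = £12,978,855.70.
Operating income = contribution − fixed costs = £12,978,855.70 − £4,550,100 = £8,428,755.70.
Interest = £3,338,370.00, so EBIT − I = £5,090,385.70.
DCL = total CM / (EBIT − I) = £12,978,855.70 / £5,090,385.70 = 2.5497.
EPS therefore changes by 2.5497 × (-8.0%) = -20.4%.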